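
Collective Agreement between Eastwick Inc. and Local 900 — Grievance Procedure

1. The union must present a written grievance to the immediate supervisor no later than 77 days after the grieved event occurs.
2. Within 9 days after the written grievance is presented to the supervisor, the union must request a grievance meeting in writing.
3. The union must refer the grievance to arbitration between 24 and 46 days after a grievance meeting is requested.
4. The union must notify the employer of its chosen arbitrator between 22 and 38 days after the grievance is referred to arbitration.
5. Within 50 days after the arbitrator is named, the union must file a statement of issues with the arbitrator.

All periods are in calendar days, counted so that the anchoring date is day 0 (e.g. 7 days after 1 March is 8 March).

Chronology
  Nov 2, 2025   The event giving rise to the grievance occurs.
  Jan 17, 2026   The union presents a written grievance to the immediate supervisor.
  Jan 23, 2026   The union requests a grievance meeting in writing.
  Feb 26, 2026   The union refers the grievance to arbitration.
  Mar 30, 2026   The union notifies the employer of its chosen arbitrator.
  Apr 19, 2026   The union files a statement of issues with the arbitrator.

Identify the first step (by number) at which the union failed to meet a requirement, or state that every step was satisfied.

(1) due by Nov 2, 2025 + 77 days = Jan 18, 2026; done Jan 17, 2026 — timely.
(2) due by Jan 17, 2026 + 9 days = Jan 26, 2026; done Jan 23, 2026 — timely.
(3) the permitted window runs from Jan 23, 2026 + 24 = Feb 16, 2026 to Jan 23, 2026 + 46 = Mar 10, 2026; done Feb 26, 2026, which is between those dates.
(4) the permitted window runs from Feb 26, 2026 + 22 = Mar 20, 2026 to Feb 26, 2026 + 38 = Apr 5, 2026; done Mar 30, 2026, which is between those dates.
(5) due by Mar 30, 2026 + 50 days = May 19, 2026; Apr 19, 2026 is within that limit.

None — every step was satisfied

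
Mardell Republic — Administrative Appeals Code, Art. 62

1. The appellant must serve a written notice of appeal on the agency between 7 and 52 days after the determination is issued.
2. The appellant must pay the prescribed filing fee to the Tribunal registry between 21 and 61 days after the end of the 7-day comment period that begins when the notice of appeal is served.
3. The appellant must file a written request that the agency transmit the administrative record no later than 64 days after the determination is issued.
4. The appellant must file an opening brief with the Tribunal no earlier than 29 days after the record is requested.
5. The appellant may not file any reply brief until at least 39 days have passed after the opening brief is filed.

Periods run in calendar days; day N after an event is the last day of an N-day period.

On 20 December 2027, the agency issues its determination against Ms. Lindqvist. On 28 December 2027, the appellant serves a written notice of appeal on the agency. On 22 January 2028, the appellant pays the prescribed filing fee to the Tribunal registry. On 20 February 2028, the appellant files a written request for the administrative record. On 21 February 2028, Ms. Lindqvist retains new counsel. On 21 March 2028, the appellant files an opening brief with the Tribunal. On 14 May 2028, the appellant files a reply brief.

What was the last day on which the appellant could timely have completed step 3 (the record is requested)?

22 February 2028

Step 3 runs from 20 December 2027, when the determination is issued. 64 days after 20 December 2027 is 22 February 2028.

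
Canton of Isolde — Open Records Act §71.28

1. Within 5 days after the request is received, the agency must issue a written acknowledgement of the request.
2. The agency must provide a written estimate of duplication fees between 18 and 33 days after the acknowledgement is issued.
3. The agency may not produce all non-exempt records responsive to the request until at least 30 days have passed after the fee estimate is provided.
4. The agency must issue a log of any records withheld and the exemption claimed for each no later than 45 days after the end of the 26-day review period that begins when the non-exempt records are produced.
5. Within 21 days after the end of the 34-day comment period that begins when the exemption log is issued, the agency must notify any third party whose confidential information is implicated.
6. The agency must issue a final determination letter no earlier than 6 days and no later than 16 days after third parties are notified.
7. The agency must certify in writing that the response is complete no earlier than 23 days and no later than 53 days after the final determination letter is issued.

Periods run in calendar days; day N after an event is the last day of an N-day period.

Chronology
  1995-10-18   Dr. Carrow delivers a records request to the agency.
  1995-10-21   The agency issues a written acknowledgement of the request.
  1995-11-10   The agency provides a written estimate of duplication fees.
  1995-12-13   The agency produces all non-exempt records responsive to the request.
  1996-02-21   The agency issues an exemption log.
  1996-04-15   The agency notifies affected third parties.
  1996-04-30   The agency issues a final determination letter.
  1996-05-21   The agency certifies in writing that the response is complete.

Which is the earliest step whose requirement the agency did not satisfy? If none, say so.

Step 7

Step 1 — counting 5 days from 1995-10-18 (when the request is received) gives a deadline of 1995-10-23; done 1995-10-21 — timely.
Step 2 — 18 and 33 days from 1995-10-21 (when the acknowledgement is issued) are 1995-11-08 and 1995-11-23 respectively; 1995-11-10 falls inside that range.
Step 3 — must wait 30 days from 1995-11-10 (when the fee estimate is provided), so not before 1995-12-10; done 1995-12-13 — permitted.
Step 4 — counting 45 days from 1996-01-08 (end of the 26-day review period, which began when the non-exempt records are produced on 1995-12-13) gives a deadline of 1996-02-22; 1996-02-21 is within that limit.
Step 5 — counting 21 days from 1996-03-26 (end of the 34-day comment period, which began when the exemption log is issued on 1996-02-21) gives a deadline of 1996-04-16; 1996-04-15 is within that limit.
Step 6 — 6 and 16 days from 1996-04-15 (when third parties are notified) are 1996-04-21 and 1996-05-01 respectively; done 1996-04-30, which is between those dates.
Step 7 — 23 and 53 days from 1996-04-30 (when the final determination letter is issued) are 1996-05-23 and 1996-06-22 respectively; 1996-05-21 is 2 days too early.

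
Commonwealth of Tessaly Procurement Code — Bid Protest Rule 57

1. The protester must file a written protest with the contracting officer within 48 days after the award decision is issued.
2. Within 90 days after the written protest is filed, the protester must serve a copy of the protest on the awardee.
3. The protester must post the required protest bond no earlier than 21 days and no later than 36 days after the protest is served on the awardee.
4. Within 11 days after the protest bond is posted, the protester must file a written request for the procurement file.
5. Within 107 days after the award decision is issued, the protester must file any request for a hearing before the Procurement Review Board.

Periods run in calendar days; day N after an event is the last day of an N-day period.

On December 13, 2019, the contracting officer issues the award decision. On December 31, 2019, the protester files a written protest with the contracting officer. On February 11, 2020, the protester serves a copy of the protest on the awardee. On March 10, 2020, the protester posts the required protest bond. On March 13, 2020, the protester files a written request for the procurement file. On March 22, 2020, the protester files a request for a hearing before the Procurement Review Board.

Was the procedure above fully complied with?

Yes

(1) due by December 13, 2019 + 48 days = January 30, 2020; done December 31, 2019 — timely.
(2) due by December 31, 2019 + 90 days = March 30, 2020; completed February 11, 2020, before the deadline.
(3) the permitted window runs from February 11, 2020 + 21 = March 3, 2020 to February 11, 2020 + 36 = March 18, 2020; done March 10, 2020, which is between those dates.
(4) due by March 10, 2020 + 11 days = March 21, 2020; March 13, 2020 is within that limit.
(5) due by December 13, 2019 + 107 days = March 29, 2020; completed March 22, 2020, before the deadline.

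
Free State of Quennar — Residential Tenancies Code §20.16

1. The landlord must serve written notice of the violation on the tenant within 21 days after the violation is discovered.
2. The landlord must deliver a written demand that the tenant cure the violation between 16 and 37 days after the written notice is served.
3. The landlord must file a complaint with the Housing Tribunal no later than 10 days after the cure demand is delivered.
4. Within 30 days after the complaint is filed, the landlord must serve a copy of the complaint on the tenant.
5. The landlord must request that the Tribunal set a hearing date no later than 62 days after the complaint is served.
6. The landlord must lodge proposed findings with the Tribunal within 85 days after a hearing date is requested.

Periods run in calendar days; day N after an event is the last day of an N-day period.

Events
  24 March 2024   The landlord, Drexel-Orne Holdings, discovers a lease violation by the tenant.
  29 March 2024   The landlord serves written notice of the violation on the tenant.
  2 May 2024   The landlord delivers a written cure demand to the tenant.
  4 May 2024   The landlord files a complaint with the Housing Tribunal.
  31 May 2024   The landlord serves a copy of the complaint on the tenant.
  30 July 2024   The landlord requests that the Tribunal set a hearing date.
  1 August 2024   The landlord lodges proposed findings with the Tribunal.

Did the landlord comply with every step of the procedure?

Yes

(1) due by 24 March 2024 + 21 days = 14 April 2024; completed 29 March 2024, before the deadline.
(2) the permitted window runs from 29 March 2024 + 16 = 14 April 2024 to 29 March 2024 + 37 = 5 May 2024; done 2 May 2024 — within the window.
(3) due by 2 May 2024 + 10 days = 12 May 2024; done 4 May 2024 — timely.
(4) due by 4 May 2024 + 30 days = 3 June 2024; done 31 May 2024 — timely.
(5) due by 31 May 2024 + 62 days = 1 August 2024; 30 July 2024 is within that limit.
(6) due by 30 July 2024 + 85 days = 23 October 2024; completed 1 August 2024, before the deadline.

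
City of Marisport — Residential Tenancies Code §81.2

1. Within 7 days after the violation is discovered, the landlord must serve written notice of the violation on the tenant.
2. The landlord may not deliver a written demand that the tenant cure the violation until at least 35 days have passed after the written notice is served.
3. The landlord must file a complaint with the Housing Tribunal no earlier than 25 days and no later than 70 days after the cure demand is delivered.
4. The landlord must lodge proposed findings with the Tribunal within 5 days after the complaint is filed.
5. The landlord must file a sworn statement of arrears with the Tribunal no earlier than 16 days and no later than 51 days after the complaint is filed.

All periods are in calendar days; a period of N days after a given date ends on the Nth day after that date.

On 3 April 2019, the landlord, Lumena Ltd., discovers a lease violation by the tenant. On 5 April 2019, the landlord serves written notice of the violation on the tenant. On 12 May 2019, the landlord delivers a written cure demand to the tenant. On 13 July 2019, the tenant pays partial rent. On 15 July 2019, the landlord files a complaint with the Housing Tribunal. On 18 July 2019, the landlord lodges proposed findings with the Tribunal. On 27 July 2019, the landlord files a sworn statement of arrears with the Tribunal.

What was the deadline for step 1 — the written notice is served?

10 April 2019

Step 1 runs from 3 April 2019, when the violation is discovered. 7 days after 3 April 2019 is 10 April 2019.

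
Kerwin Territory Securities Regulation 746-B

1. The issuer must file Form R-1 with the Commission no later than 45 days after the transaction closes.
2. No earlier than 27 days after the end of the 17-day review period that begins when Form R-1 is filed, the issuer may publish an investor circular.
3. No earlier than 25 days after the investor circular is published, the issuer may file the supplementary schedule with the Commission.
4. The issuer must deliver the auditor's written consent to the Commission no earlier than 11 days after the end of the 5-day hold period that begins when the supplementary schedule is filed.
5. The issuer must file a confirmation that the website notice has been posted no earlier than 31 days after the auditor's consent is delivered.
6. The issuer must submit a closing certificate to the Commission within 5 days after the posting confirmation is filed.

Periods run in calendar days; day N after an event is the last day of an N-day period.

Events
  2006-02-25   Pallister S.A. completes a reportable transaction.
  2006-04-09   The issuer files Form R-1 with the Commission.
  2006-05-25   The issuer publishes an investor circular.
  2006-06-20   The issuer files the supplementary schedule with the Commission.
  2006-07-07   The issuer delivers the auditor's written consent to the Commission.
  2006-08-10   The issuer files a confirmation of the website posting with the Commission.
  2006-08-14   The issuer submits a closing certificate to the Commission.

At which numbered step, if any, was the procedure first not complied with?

Step 1: 45 days after 2006-02-25 (when the transaction closes) is 2006-04-11; done 2006-04-09 — timely.
Step 2: the earliest permitted date is 27 days after 2006-04-26 (end of the 17-day review period, which began when Form R-1 is filed on 2006-04-09), i.e. 2006-05-23; 2006-05-25 is on or after that date.
Step 3: the earliest permitted date is 25 days after 2006-05-25 (when the investor circular is published), i.e. 2006-06-19; 2006-06-20 is on or after that date.
Step 4: the earliest permitted date is 11 days after 2006-06-25 (end of the 5-day hold period, which began when the supplementary schedule is filed on 2006-06-20), i.e. 2006-07-06; 2006-07-07 is on or after that date.
Step 5: the earliest permitted date is 31 days after 2006-07-07 (when the auditor's consent is delivered), i.e. 2006-08-07; 2006-08-10 is on or after that date.
Step 6: 5 days after 2006-08-10 (when the posting confirmation is filed) is 2006-08-15; completed 2006-08-14, before the deadline.

None — every step was satisfied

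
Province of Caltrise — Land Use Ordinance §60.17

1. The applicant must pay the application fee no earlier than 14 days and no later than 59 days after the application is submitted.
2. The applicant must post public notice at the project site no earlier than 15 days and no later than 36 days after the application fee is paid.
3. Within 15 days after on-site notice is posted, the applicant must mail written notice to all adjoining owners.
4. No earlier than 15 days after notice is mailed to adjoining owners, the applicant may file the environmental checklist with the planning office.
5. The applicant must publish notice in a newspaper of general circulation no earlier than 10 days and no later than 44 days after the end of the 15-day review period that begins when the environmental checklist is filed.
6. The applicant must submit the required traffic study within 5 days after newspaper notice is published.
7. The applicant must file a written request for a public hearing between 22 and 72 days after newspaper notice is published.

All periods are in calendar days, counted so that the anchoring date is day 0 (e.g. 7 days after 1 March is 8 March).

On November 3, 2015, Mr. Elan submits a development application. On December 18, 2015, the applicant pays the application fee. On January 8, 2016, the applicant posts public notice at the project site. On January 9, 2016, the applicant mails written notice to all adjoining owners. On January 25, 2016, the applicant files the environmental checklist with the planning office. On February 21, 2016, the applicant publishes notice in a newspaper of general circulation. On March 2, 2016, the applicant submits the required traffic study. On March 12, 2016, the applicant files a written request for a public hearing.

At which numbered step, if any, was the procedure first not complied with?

Step 1 — 14 and 59 days from November 3, 2015 (when the application is submitted) are November 17, 2015 and January 1, 2016 respectively; done December 18, 2015, which is between those dates.
Step 2 — 15 and 36 days from December 18, 2015 (when the application fee is paid) are January 2, 2016 and January 23, 2016 respectively; January 8, 2016 falls inside that range.
Step 3 — counting 15 days from January 8, 2016 (when on-site notice is posted) gives a deadline of January 23, 2016; January 9, 2016 is within that limit.
Step 4 — must wait 15 days from January 9, 2016 (when notice is mailed to adjoining owners), so not before January 24, 2016; done January 25, 2016, after the minimum wait.
Step 5 — 10 and 44 days from February 9, 2016 (end of the 15-day review period, which began when the environmental checklist is filed on January 25, 2016) are February 19, 2016 and March 24, 2016 respectively; February 21, 2016 falls inside that range.
Step 6 — counting 5 days from February 21, 2016 (when newspaper notice is published) gives a deadline of February 26, 2016; March 2, 2016 misses that deadline by 5 days.
That is the first point of non-compliance.

Step 6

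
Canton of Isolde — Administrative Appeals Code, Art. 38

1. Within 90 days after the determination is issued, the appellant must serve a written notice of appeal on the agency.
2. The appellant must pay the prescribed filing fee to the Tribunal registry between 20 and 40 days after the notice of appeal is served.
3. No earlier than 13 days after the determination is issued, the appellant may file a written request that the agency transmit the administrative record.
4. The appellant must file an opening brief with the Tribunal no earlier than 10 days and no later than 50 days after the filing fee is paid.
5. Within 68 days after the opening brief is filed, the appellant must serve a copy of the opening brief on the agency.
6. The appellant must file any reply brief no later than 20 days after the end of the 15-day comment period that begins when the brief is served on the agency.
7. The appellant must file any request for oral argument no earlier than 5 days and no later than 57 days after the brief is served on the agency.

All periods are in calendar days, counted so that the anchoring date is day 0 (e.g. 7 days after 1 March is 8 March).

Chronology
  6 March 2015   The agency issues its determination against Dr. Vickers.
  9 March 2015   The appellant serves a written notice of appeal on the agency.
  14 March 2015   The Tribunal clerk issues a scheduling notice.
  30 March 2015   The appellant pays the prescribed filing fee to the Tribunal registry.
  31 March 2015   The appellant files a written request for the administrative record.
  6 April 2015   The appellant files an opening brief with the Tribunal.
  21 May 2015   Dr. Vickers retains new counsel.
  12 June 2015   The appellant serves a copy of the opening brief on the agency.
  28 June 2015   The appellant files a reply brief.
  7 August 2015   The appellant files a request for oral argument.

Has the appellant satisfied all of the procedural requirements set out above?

No

Step 1 — counting 90 days from 6 March 2015 (when the determination is issued) gives a deadline of 4 June 2015; 9 March 2015 is within that limit.
Step 2 — 20 and 40 days from 9 March 2015 (when the notice of appeal is served) are 29 March 2015 and 18 April 2015 respectively; done 30 March 2015, which is between those dates.
Step 3 — must wait 13 days from 6 March 2015 (when the determination is issued), so not before 19 March 2015; done 31 March 2015, after the minimum wait.
Step 4 — 10 and 50 days from 30 March 2015 (when the filing fee is paid) are 9 April 2015 and 19 May 2015 respectively; 6 April 2015 is 3 days too early.
The procedure was therefore not followed at step 4.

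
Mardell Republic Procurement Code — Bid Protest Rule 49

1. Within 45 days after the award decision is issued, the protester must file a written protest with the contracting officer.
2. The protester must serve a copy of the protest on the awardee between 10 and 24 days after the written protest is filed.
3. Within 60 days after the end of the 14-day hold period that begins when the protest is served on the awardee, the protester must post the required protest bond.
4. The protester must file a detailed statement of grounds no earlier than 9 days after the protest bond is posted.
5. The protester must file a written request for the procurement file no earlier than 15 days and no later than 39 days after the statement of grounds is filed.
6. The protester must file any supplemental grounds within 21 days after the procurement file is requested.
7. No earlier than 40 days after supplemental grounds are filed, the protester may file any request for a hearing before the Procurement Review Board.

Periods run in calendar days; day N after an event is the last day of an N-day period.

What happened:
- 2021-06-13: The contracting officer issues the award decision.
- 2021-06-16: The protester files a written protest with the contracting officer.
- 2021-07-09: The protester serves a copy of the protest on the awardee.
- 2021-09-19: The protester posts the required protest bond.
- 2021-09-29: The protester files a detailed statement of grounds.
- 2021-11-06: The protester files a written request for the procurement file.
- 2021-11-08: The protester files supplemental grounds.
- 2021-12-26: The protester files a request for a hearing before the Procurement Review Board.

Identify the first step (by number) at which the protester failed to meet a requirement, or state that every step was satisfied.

None — every step was satisfied

Step 1 — counting 45 days from 2021-06-13 (when the award decision is issued) gives a deadline of 2021-07-28; 2021-06-16 is within that limit.
Step 2 — 10 and 24 days from 2021-06-16 (when the written protest is filed) are 2021-06-26 and 2021-07-10 respectively; done 2021-07-09, which is between those dates.
Step 3 — counting 60 days from 2021-07-23 (end of the 14-day hold period, which began when the protest is served on the awardee on 2021-07-09) gives a deadline of 2021-09-21; done 2021-09-19 — timely.
Step 4 — must wait 9 days from 2021-09-19 (when the protest bond is posted), so not before 2021-09-28; 2021-09-29 is on or after that date.
Step 5 — 15 and 39 days from 2021-09-29 (when the statement of grounds is filed) are 2021-10-14 and 2021-11-07 respectively; 2021-11-06 falls inside that range.
Step 6 — counting 21 days from 2021-11-06 (when the procurement file is requested) gives a deadline of 2021-11-27; done 2021-11-08 — timely.
Step 7 — must wait 40 days from 2021-11-08 (when supplemental grounds are filed), so not before 2021-12-18; done 2021-12-26 — permitted.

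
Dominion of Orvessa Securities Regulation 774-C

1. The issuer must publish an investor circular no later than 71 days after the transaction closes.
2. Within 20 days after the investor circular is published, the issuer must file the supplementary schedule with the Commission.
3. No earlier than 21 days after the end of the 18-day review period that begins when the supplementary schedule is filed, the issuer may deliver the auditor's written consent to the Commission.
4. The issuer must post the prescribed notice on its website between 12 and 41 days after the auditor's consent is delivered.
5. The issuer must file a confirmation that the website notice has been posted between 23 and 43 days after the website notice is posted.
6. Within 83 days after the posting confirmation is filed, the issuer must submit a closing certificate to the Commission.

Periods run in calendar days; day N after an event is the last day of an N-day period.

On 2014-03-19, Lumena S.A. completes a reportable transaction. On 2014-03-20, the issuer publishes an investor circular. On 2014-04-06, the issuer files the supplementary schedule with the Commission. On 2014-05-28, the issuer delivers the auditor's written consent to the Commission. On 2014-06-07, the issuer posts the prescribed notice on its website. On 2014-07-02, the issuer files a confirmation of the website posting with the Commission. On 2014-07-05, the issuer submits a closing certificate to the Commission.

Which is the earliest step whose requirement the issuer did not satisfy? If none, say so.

Step 4

Step 1: 71 days after 2014-03-19 (when the transaction closes) is 2014-05-29; 2014-03-20 is within that limit.
Step 2: 20 days after 2014-03-20 (when the investor circular is published) is 2014-04-09; done 2014-04-06 — timely.
Step 3: the earliest permitted date is 21 days after 2014-04-24 (end of the 18-day review period, which began when the supplementary schedule is filed on 2014-04-06), i.e. 2014-05-15; done 2014-05-28, after the minimum wait.
Step 4: the window is 12–41 days after 2014-05-28 (when the auditor's consent is delivered), so 2014-06-09 through 2014-07-08; 2014-06-07 is 2 days too early.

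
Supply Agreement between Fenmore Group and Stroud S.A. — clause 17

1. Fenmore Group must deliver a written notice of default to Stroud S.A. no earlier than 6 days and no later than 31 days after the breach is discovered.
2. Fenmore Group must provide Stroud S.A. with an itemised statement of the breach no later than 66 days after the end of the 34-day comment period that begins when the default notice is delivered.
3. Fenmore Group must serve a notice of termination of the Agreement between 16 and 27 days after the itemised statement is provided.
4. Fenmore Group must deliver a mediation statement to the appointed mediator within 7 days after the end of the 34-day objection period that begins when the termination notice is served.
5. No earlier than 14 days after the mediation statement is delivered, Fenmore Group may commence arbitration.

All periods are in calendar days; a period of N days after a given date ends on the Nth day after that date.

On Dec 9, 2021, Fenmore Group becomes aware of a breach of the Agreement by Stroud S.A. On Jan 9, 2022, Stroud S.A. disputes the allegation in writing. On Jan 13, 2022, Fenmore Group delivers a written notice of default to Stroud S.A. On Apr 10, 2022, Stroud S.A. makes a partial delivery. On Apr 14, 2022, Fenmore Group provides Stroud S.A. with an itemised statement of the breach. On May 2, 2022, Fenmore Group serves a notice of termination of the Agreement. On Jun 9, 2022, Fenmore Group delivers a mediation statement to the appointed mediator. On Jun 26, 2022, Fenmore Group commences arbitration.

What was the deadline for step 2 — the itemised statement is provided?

The default notice is delivered on Jan 13, 2022; the 34-day comment period therefore ends Feb 16, 2022, and step 2 runs from that date. 66 days after Feb 16, 2022 is Apr 23, 2022.

Apr 23, 2022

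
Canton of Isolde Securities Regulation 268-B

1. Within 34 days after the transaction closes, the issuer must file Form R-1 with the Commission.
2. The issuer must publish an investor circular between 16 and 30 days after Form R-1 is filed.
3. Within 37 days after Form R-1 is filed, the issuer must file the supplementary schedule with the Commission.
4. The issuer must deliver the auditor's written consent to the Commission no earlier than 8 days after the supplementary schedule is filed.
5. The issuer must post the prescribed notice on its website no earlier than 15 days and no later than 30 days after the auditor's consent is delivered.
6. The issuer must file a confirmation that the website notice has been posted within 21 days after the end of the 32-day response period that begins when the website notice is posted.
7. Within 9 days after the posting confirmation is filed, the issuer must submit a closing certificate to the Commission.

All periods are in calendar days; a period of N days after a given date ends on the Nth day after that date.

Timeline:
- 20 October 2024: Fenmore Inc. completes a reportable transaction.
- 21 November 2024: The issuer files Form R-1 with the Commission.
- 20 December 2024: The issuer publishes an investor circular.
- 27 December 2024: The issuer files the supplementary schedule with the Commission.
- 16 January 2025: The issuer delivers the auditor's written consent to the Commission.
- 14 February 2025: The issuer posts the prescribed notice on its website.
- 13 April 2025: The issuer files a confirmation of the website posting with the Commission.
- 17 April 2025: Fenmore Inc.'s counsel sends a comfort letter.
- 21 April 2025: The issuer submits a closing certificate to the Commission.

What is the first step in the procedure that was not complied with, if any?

Step 6

Step 1 — counting 34 days from 20 October 2024 (when the transaction closes) gives a deadline of 23 November 2024; completed 21 November 2024, before the deadline.
Step 2 — 16 and 30 days from 21 November 2024 (when Form R-1 is filed) are 7 December 2024 and 21 December 2024 respectively; 20 December 2024 falls inside that range.
Step 3 — counting 37 days from 21 November 2024 (when Form R-1 is filed) gives a deadline of 28 December 2024; done 27 December 2024 — timely.
Step 4 — must wait 8 days from 27 December 2024 (when the supplementary schedule is filed), so not before 4 January 2025; done 16 January 2025, after the minimum wait.
Step 5 — 15 and 30 days from 16 January 2025 (when the auditor's consent is delivered) are 31 January 2025 and 15 February 2025 respectively; done 14 February 2025, which is between those dates.
Step 6 — counting 21 days from 18 March 2025 (end of the 32-day response period, which began when the website notice is posted on 14 February 2025) gives a deadline of 8 April 2025; not done until 13 April 2025, 5 days after the deadline.
The procedure was therefore not followed at step 6.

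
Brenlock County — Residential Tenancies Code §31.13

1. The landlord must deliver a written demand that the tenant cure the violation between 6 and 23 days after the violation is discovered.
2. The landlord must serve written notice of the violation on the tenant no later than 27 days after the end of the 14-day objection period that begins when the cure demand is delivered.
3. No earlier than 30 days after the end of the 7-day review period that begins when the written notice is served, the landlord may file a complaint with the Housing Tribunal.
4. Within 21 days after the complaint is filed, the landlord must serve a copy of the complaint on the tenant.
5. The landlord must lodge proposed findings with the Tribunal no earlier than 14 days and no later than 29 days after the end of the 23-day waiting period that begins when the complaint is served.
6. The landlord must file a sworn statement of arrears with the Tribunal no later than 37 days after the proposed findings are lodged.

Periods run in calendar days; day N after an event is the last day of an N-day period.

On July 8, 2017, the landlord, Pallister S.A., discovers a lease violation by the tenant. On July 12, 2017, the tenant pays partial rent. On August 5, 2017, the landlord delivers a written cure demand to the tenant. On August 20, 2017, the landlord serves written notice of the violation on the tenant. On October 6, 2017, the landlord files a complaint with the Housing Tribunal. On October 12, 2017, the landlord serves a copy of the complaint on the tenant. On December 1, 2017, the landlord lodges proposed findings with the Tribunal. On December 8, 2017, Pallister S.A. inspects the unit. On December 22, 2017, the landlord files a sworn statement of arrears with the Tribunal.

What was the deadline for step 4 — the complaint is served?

October 27, 2017

Step 4 runs from October 6, 2017, when the complaint is filed. 21 days after October 6, 2017 is October 27, 2017.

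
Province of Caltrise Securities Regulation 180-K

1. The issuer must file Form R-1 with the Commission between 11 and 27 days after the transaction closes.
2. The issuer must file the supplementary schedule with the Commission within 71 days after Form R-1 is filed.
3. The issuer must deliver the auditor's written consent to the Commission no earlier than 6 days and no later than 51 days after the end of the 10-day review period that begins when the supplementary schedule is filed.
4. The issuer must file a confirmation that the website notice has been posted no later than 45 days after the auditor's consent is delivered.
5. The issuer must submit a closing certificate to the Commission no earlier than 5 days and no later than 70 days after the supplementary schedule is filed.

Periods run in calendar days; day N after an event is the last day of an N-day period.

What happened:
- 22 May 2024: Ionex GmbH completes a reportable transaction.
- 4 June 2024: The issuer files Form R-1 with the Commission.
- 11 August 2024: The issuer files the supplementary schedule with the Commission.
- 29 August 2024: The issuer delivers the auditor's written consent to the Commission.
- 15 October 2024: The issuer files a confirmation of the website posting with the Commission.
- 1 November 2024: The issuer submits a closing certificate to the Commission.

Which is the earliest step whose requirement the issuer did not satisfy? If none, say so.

Step 1 — 11 and 27 days from 22 May 2024 (when the transaction closes) are 2 June 2024 and 18 June 2024 respectively; done 4 June 2024, which is between those dates.
Step 2 — counting 71 days from 4 June 2024 (when Form R-1 is filed) gives a deadline of 14 August 2024; 11 August 2024 is within that limit.
Step 3 — 6 and 51 days from 21 August 2024 (end of the 10-day review period, which began when the supplementary schedule is filed on 11 August 2024) are 27 August 2024 and 11 October 2024 respectively; done 29 August 2024 — within the window.
Step 4 — counting 45 days from 29 August 2024 (when the auditor's consent is delivered) gives a deadline of 13 October 2024; 15 October 2024 misses that deadline by 2 days.

Step 4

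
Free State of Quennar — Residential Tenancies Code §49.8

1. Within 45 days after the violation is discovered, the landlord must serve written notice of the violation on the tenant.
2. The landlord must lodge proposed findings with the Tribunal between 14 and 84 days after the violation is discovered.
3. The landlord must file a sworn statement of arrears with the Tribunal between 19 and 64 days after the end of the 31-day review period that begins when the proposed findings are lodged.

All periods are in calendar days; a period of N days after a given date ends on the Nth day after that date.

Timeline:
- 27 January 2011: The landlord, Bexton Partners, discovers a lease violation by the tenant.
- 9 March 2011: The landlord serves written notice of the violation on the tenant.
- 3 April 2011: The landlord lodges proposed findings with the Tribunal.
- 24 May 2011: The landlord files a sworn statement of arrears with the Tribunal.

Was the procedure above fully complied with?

(1) due by 27 January 2011 + 45 days = 13 March 2011; completed 9 March 2011, before the deadline.
(2) the permitted window runs from 27 January 2011 + 14 = 10 February 2011 to 27 January 2011 + 84 = 21 April 2011; done 3 April 2011, which is between those dates.
(3) the permitted window runs from 4 May 2011 + 19 = 23 May 2011 to 4 May 2011 + 64 = 7 July 2011; done 24 May 2011 — within the window.

Yes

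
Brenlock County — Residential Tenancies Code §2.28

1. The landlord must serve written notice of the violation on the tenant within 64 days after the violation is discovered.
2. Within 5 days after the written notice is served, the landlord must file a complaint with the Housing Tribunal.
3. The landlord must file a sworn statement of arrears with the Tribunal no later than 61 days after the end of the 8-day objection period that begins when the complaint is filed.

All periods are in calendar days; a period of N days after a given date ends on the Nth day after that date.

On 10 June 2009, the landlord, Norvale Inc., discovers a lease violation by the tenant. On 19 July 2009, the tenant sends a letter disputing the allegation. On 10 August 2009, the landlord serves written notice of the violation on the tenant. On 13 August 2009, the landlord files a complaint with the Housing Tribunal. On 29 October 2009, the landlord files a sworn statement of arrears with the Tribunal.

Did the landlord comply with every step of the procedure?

Step 1 — counting 64 days from 10 June 2009 (when the violation is discovered) gives a deadline of 13 August 2009; 10 August 2009 is within that limit.
Step 2 — counting 5 days from 10 August 2009 (when the written notice is served) gives a deadline of 15 August 2009; 13 August 2009 is within that limit.
Step 3 — counting 61 days from 21 August 2009 (end of the 8-day objection period, which began when the complaint is filed on 13 August 2009) gives a deadline of 21 October 2009; not done until 29 October 2009, 8 days after the deadline.

No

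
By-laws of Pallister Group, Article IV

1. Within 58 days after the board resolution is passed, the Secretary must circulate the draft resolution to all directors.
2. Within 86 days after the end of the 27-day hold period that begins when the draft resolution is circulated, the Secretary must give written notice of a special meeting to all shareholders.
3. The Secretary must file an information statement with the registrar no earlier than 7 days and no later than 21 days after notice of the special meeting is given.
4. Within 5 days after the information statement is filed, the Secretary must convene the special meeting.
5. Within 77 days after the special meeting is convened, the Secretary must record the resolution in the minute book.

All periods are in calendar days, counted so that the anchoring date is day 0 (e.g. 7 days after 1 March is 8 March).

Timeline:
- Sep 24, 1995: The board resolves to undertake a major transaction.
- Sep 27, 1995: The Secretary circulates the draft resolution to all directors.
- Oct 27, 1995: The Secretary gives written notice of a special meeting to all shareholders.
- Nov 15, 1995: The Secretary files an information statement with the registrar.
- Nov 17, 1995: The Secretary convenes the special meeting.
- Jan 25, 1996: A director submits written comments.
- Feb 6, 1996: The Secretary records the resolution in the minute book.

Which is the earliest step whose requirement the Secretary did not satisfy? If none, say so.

Step 5

(1) due by Sep 24, 1995 + 58 days = Nov 21, 1995; Sep 27, 1995 is within that limit.
(2) due by Oct 24, 1995 + 86 days = Jan 18, 1996; Oct 27, 1995 is within that limit.
(3) the permitted window runs from Oct 27, 1995 + 7 = Nov 3, 1995 to Oct 27, 1995 + 21 = Nov 17, 1995; done Nov 15, 1995 — within the window.
(4) due by Nov 15, 1995 + 5 days = Nov 20, 1995; completed Nov 17, 1995, before the deadline.
(5) due by Nov 17, 1995 + 77 days = Feb 2, 1996; not done until Feb 6, 1996, 4 days after the deadline.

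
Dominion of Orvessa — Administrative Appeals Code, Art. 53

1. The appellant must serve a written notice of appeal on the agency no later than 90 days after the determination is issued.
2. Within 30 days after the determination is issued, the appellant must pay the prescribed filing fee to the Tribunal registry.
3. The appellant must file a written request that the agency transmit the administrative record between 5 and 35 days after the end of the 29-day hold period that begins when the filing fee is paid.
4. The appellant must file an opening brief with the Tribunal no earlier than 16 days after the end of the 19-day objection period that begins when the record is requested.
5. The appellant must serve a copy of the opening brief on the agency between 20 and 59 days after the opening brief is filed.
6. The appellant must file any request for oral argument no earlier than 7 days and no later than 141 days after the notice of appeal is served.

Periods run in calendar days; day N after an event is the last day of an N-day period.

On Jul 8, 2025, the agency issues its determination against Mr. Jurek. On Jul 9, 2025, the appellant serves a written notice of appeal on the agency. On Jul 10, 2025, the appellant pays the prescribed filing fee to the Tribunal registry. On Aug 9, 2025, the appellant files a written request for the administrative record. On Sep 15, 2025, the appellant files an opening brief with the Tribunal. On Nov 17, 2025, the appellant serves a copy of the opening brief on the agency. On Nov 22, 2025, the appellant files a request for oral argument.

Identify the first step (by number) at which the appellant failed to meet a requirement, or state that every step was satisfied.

Step 1 — counting 90 days from Jul 8, 2025 (when the determination is issued) gives a deadline of Oct 6, 2025; done Jul 9, 2025 — timely.
Step 2 — counting 30 days from Jul 8, 2025 (when the determination is issued) gives a deadline of Aug 7, 2025; Jul 10, 2025 is within that limit.
Step 3 — 5 and 35 days from Aug 8, 2025 (end of the 29-day hold period, which began when the filing fee is paid on Jul 10, 2025) are Aug 13, 2025 and Sep 12, 2025 respectively; Aug 9, 2025 is 4 days too early.
Later steps need not be reached.

Step 3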